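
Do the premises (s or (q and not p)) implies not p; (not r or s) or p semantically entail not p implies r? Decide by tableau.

Initial set: {((s or (q and not p)) implies not p); ((not r or s) or p); not (not p implies r)}.
not (not p implies r): α-rule — add not p, not r.
((s or (q and not p)) implies not p): β-rule — branch into not (s or (q and not p))  //  not p.
  branch 1 (add not (s or (q and not p))):
    not (s or (q and not p)): α-rule — add not s, not (q and not p).
    ((not r or s) or p): β-rule — branch into (not r or s)  //  p.
      branch 1.1 (add (not r or s)):
        not (q and not p): β-rule — branch into not q  //  not not p.
          branch 1.1.1 (add not q):
            (not r or s): β-rule — branch into not r  //  s.
              branch 1.1.1.1 (add not r):
                ○ open, literals {p=0, q=0, r=0, s=0}.
              branch 1.1.1.2 (add s):
                × closes — contains both s and not s.
          branch 1.1.2 (add not not p):
            × closes — contains both p and not p.
      branch 1.2 (add p):
        × closes — contains both p and not p.
  branch 2 (add not p):
    ((not r or s) or p): β-rule — branch into (not r or s)  //  p.
      branch 2.1 (add (not r or s)):
        (not r or s): β-rule — branch into not r  //  s.
          branch 2.1.1 (add not r):
            ○ open, literals {p=0, r=0}.
          branch 2.1.2 (add s):
            ○ open, literals {p=0, r=0, s=1}.
      branch 2.2 (add p):
        × closes — contains both p and not p.
4 branches closed, 3 open.
An open branch gives a countermodel: p=0, q=0, r=0, s=0 (unmentioned atoms arbitrary); the premises hold there but the conclusion fails.

No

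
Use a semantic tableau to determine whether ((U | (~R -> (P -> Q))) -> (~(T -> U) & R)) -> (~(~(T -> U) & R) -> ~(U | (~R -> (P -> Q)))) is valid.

Valid

Assume the negation and expand:
Initial set: {~(((U | (~R -> (P -> Q))) -> (~(T -> U) & R)) -> (~(~(T -> U) & R) -> ~(U | (~R -> (P -> Q)))))}.
~(((U | (~R -> (P -> Q))) -> (~(T -> U) & R)) -> (~(~(T -> U) & R) -> ~(U | (~R -> (P -> Q))))): α-rule — add ((U | (~R -> (P -> Q))) -> (~(T -> U) & R)), ~(~(~(T -> U) & R) -> ~(U | (~R -> (P -> Q)))).
~(~(~(T -> U) & R) -> ~(U | (~R -> (P -> Q)))): α-rule — add ~(~(T -> U) & R), ~~(U | (~R -> (P -> Q))).
((U | (~R -> (P -> Q))) -> (~(T -> U) & R)): β-rule — branch into ~(U | (~R -> (P -> Q)))  //  (~(T -> U) & R).
  branch 1 (add ~(U | (~R -> (P -> Q)))):
    ~(U | (~R -> (P -> Q))): α-rule — add ~U, ~(~R -> (P -> Q)).
    ~(~R -> (P -> Q)): α-rule — add ~R, ~(P -> Q).
    ~(P -> Q): α-rule — add P, ~Q.
    ~(~(T -> U) & R): β-rule — branch into ~~(T -> U)  //  ~R.
      branch 1.1 (add ~~(T -> U)):
        ~~(U | (~R -> (P -> Q))): β-rule — branch into U  //  (~R -> (P -> Q)).
          branch 1.1.1 (add U):
            × closes — contains both U and ~U.
          branch 1.1.2 (add (~R -> (P -> Q))):
            ~~(T -> U): β-rule — branch into ~T  //  U.
              branch 1.1.2.1 (add ~T):
                (~R -> (P -> Q)): β-rule — branch into ~~R  //  (P -> Q).
                  branch 1.1.2.1.1 (add ~~R):
                    × closes — contains both R and ~R.
                  branch 1.1.2.1.2 (add (P -> Q)):
                    (P -> Q): β-rule — branch into ~P  //  Q.
                      branch 1.1.2.1.2.1 (add ~P):
                        × closes — contains both P and ~P.
                      branch 1.1.2.1.2.2 (add Q):
                        × closes — contains both Q and ~Q.
              branch 1.1.2.2 (add U):
                × closes — contains both U and ~U.
      branch 1.2 (add ~R):
        ~~(U | (~R -> (P -> Q))): β-rule — branch into U  //  (~R -> (P -> Q)).
          branch 1.2.1 (add U):
            × closes — contains both U and ~U.
          branch 1.2.2 (add (~R -> (P -> Q))):
            (~R -> (P -> Q)): β-rule — branch into ~~R  //  (P -> Q).
              branch 1.2.2.1 (add ~~R):
                × closes — contains both R and ~R.
              branch 1.2.2.2 (add (P -> Q)):
                (P -> Q): β-rule — branch into ~P  //  Q.
                  branch 1.2.2.2.1 (add ~P):
                    × closes — contains both P and ~P.
                  branch 1.2.2.2.2 (add Q):
                    × closes — contains both Q and ~Q.
  branch 2 (add (~(T -> U) & R)):
    (~(T -> U) & R): α-rule — add ~(T -> U), R.
    ~(T -> U): α-rule — add T, ~U.
    ~(~(T -> U) & R): β-rule — branch into ~~(T -> U)  //  ~R.
      branch 2.1 (add ~~(T -> U)):
        ~~(U | (~R -> (P -> Q))): β-rule — branch into U  //  (~R -> (P -> Q)).
          branch 2.1.1 (add U):
            × closes — contains both U and ~U.
          branch 2.1.2 (add (~R -> (P -> Q))):
            ~~(T -> U): β-rule — branch into ~T  //  U.
              branch 2.1.2.1 (add ~T):
                × closes — contains both T and ~T.
              branch 2.1.2.2 (add U):
                × closes — contains both U and ~U.
      branch 2.2 (add ~R):
        × closes — contains both R and ~R.
All 13 branches close.
Every branch closed, so the negation is unsatisfiable and the formula is valid.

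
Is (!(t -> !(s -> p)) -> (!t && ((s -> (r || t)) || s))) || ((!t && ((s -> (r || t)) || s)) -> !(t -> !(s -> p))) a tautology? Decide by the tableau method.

Valid

Assume the negation and expand:
Initial set: {F ((!(t -> !(s -> p)) -> (!t && ((s -> (r || t)) || s))) || ((!t && ((s -> (r || t)) || s)) -> !(t -> !(s -> p))))}.
F ((!(t -> !(s -> p)) -> (!t && ((s -> (r || t)) || s))) || ((!t && ((s -> (r || t)) || s)) -> !(t -> !(s -> p)))): α-rule — add F (!(t -> !(s -> p)) -> (!t && ((s -> (r || t)) || s))), F ((!t && ((s -> (r || t)) || s)) -> !(t -> !(s -> p))).
F (!(t -> !(s -> p)) -> (!t && ((s -> (r || t)) || s))): α-rule — add T !(t -> !(s -> p)), F (!t && ((s -> (r || t)) || s)).
F ((!t && ((s -> (r || t)) || s)) -> !(t -> !(s -> p))): α-rule — add T (!t && ((s -> (r || t)) || s)), F !(t -> !(s -> p)).
T !(t -> !(s -> p)): α-rule — add T t, F !(s -> p).
T (!t && ((s -> (r || t)) || s)): α-rule — add T !t, T ((s -> (r || t)) || s).
× closes — contains both t and !t.
All 1 branch closes.
Every branch closed, so the negation is unsatisfiable and the formula is valid.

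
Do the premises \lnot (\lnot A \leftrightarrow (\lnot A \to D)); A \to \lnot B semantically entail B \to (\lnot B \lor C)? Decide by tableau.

No

Initial set: {\lnot (\lnot A \leftrightarrow (\lnot A \to D)); (A \to \lnot B); \lnot (B \to (\lnot B \lor C))}.
\lnot (B \to (\lnot B \lor C)): α-rule — add B, \lnot (\lnot B \lor C).
\lnot (\lnot B \lor C): α-rule — add \lnot \lnot B, \lnot C.
\lnot (\lnot A \leftrightarrow (\lnot A \to D)): β-rule — branch into \lnot A, \lnot (\lnot A \to D)  //  \lnot \lnot A, (\lnot A \to D).
  branch 1 (add \lnot A, \lnot (\lnot A \to D)):
    \lnot (\lnot A \to D): α-rule — add \lnot A, \lnot D.
    (A \to \lnot B): β-rule — branch into \lnot A  //  \lnot B.
      branch 1.1 (add \lnot A):
        ○ open, literals {A=0, B=1, C=0, D=0}.
      branch 1.2 (add \lnot B):
        × closes — contains both B and \lnot B.
  branch 2 (add \lnot \lnot A, (\lnot A \to D)):
    (A \to \lnot B): β-rule — branch into \lnot A  //  \lnot B.
      branch 2.1 (add \lnot A):
        × closes — contains both A and \lnot A.
      branch 2.2 (add \lnot B):
        × closes — contains both B and \lnot B.
3 branches closed, 1 open.
An open branch gives a countermodel: A=0, B=1, C=0, D=0 (unmentioned atoms arbitrary); the premises hold there but the conclusion fails.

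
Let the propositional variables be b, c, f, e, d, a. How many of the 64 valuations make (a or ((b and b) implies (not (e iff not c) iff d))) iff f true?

Initial set: {((a or ((b and b) implies (not (e iff not c) iff d))) iff f)}.
((a or ((b and b) implies (not (e iff not c) iff d))) iff f): β-rule — branch into (a or ((b and b) implies (not (e iff not c) iff d))), f  //  not (a or ((b and b) implies (not (e iff not c) iff d))), not f.
  branch 1 (add (a or ((b and b) implies (not (e iff not c) iff d))), f):
    (a or ((b and b) implies (not (e iff not c) iff d))): β-rule — branch into a  //  ((b and b) implies (not (e iff not c) iff d)).
      branch 1.1 (add a):
        ○ open, literals {a=true, f=true}.
      branch 1.2 (add ((b and b) implies (not (e iff not c) iff d))):
        ((b and b) implies (not (e iff not c) iff d)): β-rule — branch into not (b and b)  //  (not (e iff not c) iff d).
          branch 1.2.1 (add not (b and b)):
            not (b and b): β-rule — branch into not b  //  not b.
              branch 1.2.1.1 (add not b):
                ○ open, literals {b=false, f=true}.
              branch 1.2.1.2 (add not b):
                ○ open, literals {b=false, f=true}.
          branch 1.2.2 (add (not (e iff not c) iff d)):
            (not (e iff not c) iff d): β-rule — branch into not (e iff not c), d  //  not not (e iff not c), not d.
              branch 1.2.2.1 (add not (e iff not c), d):
                not (e iff not c): β-rule — branch into e, not not c  //  not e, not c.
                  branch 1.2.2.1.1 (add e, not not c):
                    ○ open, literals {c=true, d=true, e=true, f=true}.
                  branch 1.2.2.1.2 (add not e, not c):
                    ○ open, literals {c=false, d=true, e=false, f=true}.
              branch 1.2.2.2 (add not not (e iff not c), not d):
                not not (e iff not c): β-rule — branch into e, not c  //  not e, not not c.
                  branch 1.2.2.2.1 (add e, not c):
                    ○ open, literals {c=false, d=false, e=true, f=true}.
                  branch 1.2.2.2.2 (add not e, not not c):
                    ○ open, literals {c=true, d=false, e=false, f=true}.
  branch 2 (add not (a or ((b and b) implies (not (e iff not c) iff d))), not f):
    not (a or ((b and b) implies (not (e iff not c) iff d))): α-rule — add not a, not ((b and b) implies (not (e iff not c) iff d)).
    not ((b and b) implies (not (e iff not c) iff d)): α-rule — add (b and b), not (not (e iff not c) iff d).
    (b and b): α-rule — add b, b.
    not (not (e iff not c) iff d): β-rule — branch into not (e iff not c), not d  //  not not (e iff not c), d.
      branch 2.1 (add not (e iff not c), not d):
        not (e iff not c): β-rule — branch into e, not not c  //  not e, not c.
          branch 2.1.1 (add e, not not c):
            ○ open, literals {a=false, b=true, c=true, d=false, e=true, f=false}.
          branch 2.1.2 (add not e, not c):
            ○ open, literals {a=false, b=true, c=false, d=false, e=false, f=false}.
      branch 2.2 (add not not (e iff not c), d):
        not not (e iff not c): β-rule — branch into e, not c  //  not e, not not c.
          branch 2.2.1 (add e, not c):
            ○ open, literals {a=false, b=true, c=false, d=true, e=true, f=false}.
          branch 2.2.2 (add not e, not not c):
            ○ open, literals {a=false, b=true, c=true, d=true, e=false, f=false}.
0 branches closed, 11 open.
Each open branch fixes some atoms; the unmentioned ones are free. Counting distinct full assignments: branch {a=true, f=true} (b, c, e, d) contributes 16 new; branch {b=false, f=true} (c, e, d, a) contributes 8 new; branch {b=false, f=true} (c, e, d, a) contributes 0 new; branch {c=true, d=true, e=true, f=true} (b, a) contributes 1 new; branch {c=false, d=true, e=false, f=true} (b, a) contributes 1 new; branch {c=false, d=false, e=true, f=true} (b, a) contributes 1 new; branch {c=true, d=false, e=false, f=true} (b, a) contributes 1 new; branch {a=false, b=true, c=true, d=false, e=true, f=false} (none free) contributes 1 new; branch {a=false, b=true, c=false, d=false, e=false, f=false} (none free) contributes 1 new; branch {a=false, b=true, c=false, d=true, e=true, f=false} (none free) contributes 1 new; branch {a=false, b=true, c=true, d=true, e=false, f=false} (none free) contributes 1 new. Total: 32.

32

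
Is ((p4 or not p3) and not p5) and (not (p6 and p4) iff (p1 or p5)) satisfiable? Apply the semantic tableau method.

Satisfiable

Initial set: {(((p4 or not p3) and not p5) and (not (p6 and p4) iff (p1 or p5)))}.
(((p4 or not p3) and not p5) and (not (p6 and p4) iff (p1 or p5))): α-rule — add ((p4 or not p3) and not p5), (not (p6 and p4) iff (p1 or p5)).
((p4 or not p3) and not p5): α-rule — add (p4 or not p3), not p5.
(not (p6 and p4) iff (p1 or p5)): β-rule — branch into not (p6 and p4), (p1 or p5)  //  not not (p6 and p4), not (p1 or p5).
  branch 1 (add not (p6 and p4), (p1 or p5)):
    (p4 or not p3): β-rule — branch into p4  //  not p3.
      branch 1.1 (add p4):
        not (p6 and p4): β-rule — branch into not p6  //  not p4.
          branch 1.1.1 (add not p6):
            (p1 or p5): β-rule — branch into p1  //  p5.
              branch 1.1.1.1 (add p1):
                ○ open, literals {p1=1, p4=1, p5=0, p6=0}.
              branch 1.1.1.2 (add p5):
                × closes — contains both p5 and not p5.
          branch 1.1.2 (add not p4):
            × closes — contains both p4 and not p4.
      branch 1.2 (add not p3):
        not (p6 and p4): β-rule — branch into not p6  //  not p4.
          branch 1.2.1 (add not p6):
            (p1 or p5): β-rule — branch into p1  //  p5.
              branch 1.2.1.1 (add p1):
                ○ open, literals {p1=1, p3=0, p5=0, p6=0}.
              branch 1.2.1.2 (add p5):
                × closes — contains both p5 and not p5.
          branch 1.2.2 (add not p4):
            (p1 or p5): β-rule — branch into p1  //  p5.
              branch 1.2.2.1 (add p1):
                ○ open, literals {p1=1, p3=0, p4=0, p5=0}.
              branch 1.2.2.2 (add p5):
                × closes — contains both p5 and not p5.
  branch 2 (add not not (p6 and p4), not (p1 or p5)):
    not not (p6 and p4): α-rule — add p6, p4.
    not (p1 or p5): α-rule — add not p1, not p5.
    (p4 or not p3): β-rule — branch into p4  //  not p3.
      branch 2.1 (add p4):
        ○ open, literals {p1=0, p4=1, p5=0, p6=1}.
      branch 2.2 (add not p3):
        ○ open, literals {p1=0, p3=0, p4=1, p5=0, p6=1}.
4 branches closed, 5 open.
An open branch gives a satisfying assignment: p1=1, p4=1, p5=0, p6=0.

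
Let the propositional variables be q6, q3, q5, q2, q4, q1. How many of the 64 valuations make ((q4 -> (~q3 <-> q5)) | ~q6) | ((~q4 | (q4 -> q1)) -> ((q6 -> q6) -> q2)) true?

Initial set: {(((q4 -> (~q3 <-> q5)) | ~q6) | ((~q4 | (q4 -> q1)) -> ((q6 -> q6) -> q2)))}.
(((q4 -> (~q3 <-> q5)) | ~q6) | ((~q4 | (q4 -> q1)) -> ((q6 -> q6) -> q2))): β-rule — branch into ((q4 -> (~q3 <-> q5)) | ~q6)  //  ((~q4 | (q4 -> q1)) -> ((q6 -> q6) -> q2)).
  branch 1 (add ((q4 -> (~q3 <-> q5)) | ~q6)):
    ((q4 -> (~q3 <-> q5)) | ~q6): β-rule — branch into (q4 -> (~q3 <-> q5))  //  ~q6.
      branch 1.1 (add (q4 -> (~q3 <-> q5))):
        (q4 -> (~q3 <-> q5)): β-rule — branch into ~q4  //  (~q3 <-> q5).
          branch 1.1.1 (add ~q4):
            ○ open, literals {q4=false}.
          branch 1.1.2 (add (~q3 <-> q5)):
            (~q3 <-> q5): β-rule — branch into ~q3, q5  //  ~~q3, ~q5.
              branch 1.1.2.1 (add ~q3, q5):
                ○ open, literals {q3=false, q5=true}.
              branch 1.1.2.2 (add ~~q3, ~q5):
                ○ open, literals {q3=true, q5=false}.
      branch 1.2 (add ~q6):
        ○ open, literals {q6=false}.
  branch 2 (add ((~q4 | (q4 -> q1)) -> ((q6 -> q6) -> q2))):
    ((~q4 | (q4 -> q1)) -> ((q6 -> q6) -> q2)): β-rule — branch into ~(~q4 | (q4 -> q1))  //  ((q6 -> q6) -> q2).
      branch 2.1 (add ~(~q4 | (q4 -> q1))):
        ~(~q4 | (q4 -> q1)): α-rule — add ~~q4, ~(q4 -> q1).
        ~(q4 -> q1): α-rule — add q4, ~q1.
        ○ open, literals {q1=false, q4=true}.
      branch 2.2 (add ((q6 -> q6) -> q2)):
        ((q6 -> q6) -> q2): β-rule — branch into ~(q6 -> q6)  //  q2.
          branch 2.2.1 (add ~(q6 -> q6)):
            ~(q6 -> q6): α-rule — add q6, ~q6.
            × closes — contains both q6 and ~q6.
          branch 2.2.2 (add q2):
            ○ open, literals {q2=true}.
1 branch closed, 6 open.
Each open branch fixes some atoms; the unmentioned ones are free. Counting distinct full assignments: branch {q4=false} (q6, q3, q5, q2, q1) contributes 32 new; branch {q3=false, q5=true} (q6, q2, q4, q1) contributes 8 new; branch {q3=true, q5=false} (q6, q2, q4, q1) contributes 8 new; branch {q6=false} (q3, q5, q2, q4, q1) contributes 8 new; branch {q1=false, q4=true} (q6, q3, q5, q2) contributes 4 new; branch {q2=true} (q6, q3, q5, q4, q1) contributes 2 new. Total: 62.

62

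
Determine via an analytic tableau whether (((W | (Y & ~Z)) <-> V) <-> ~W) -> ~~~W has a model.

Initial set: {((((W | (Y & ~Z)) <-> V) <-> ~W) -> ~~~W)}.
((((W | (Y & ~Z)) <-> V) <-> ~W) -> ~~~W): β-rule — branch into ~(((W | (Y & ~Z)) <-> V) <-> ~W)  //  ~~~W.
  branch 1 (add ~(((W | (Y & ~Z)) <-> V) <-> ~W)):
    ~(((W | (Y & ~Z)) <-> V) <-> ~W): β-rule — branch into ((W | (Y & ~Z)) <-> V), ~~W  //  ~((W | (Y & ~Z)) <-> V), ~W.
      branch 1.1 (add ((W | (Y & ~Z)) <-> V), ~~W):
        ((W | (Y & ~Z)) <-> V): β-rule — branch into (W | (Y & ~Z)), V  //  ~(W | (Y & ~Z)), ~V.
          branch 1.1.1 (add (W | (Y & ~Z)), V):
            (W | (Y & ~Z)): β-rule — branch into W  //  (Y & ~Z).
              branch 1.1.1.1 (add W):
                ○ open, literals {V=true, W=true}.
              branch 1.1.1.2 (add (Y & ~Z)):
                (Y & ~Z): α-rule — add Y, ~Z.
                ○ open, literals {V=true, W=true, Y=true, Z=false}.
          branch 1.1.2 (add ~(W | (Y & ~Z)), ~V):
            ~(W | (Y & ~Z)): α-rule — add ~W, ~(Y & ~Z).
            × closes — contains both W and ~W.
      branch 1.2 (add ~((W | (Y & ~Z)) <-> V), ~W):
        ~((W | (Y & ~Z)) <-> V): β-rule — branch into (W | (Y & ~Z)), ~V  //  ~(W | (Y & ~Z)), V.
          branch 1.2.1 (add (W | (Y & ~Z)), ~V):
            (W | (Y & ~Z)): β-rule — branch into W  //  (Y & ~Z).
              branch 1.2.1.1 (add W):
                × closes — contains both W and ~W.
              branch 1.2.1.2 (add (Y & ~Z)):
                (Y & ~Z): α-rule — add Y, ~Z.
                ○ open, literals {V=false, W=false, Y=true, Z=false}.
          branch 1.2.2 (add ~(W | (Y & ~Z)), V):
            ~(W | (Y & ~Z)): α-rule — add ~W, ~(Y & ~Z).
            ~(Y & ~Z): β-rule — branch into ~Y  //  ~~Z.
              branch 1.2.2.1 (add ~Y):
                ○ open, literals {V=true, W=false, Y=false}.
              branch 1.2.2.2 (add ~~Z):
                ○ open, literals {V=true, W=false, Z=true}.
  branch 2 (add ~~~W):
    ~~~W: drop double negation, giving ~W.
    ○ open, literals {W=false}.
2 branches closed, 6 open.
An open branch gives a satisfying assignment: V=true, W=true.

Satisfiable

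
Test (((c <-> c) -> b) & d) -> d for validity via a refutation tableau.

Valid

Assume the negation and expand:
Initial set: {~((((c <-> c) -> b) & d) -> d)}.
~((((c <-> c) -> b) & d) -> d): α-rule — add (((c <-> c) -> b) & d), ~d.
(((c <-> c) -> b) & d): α-rule — add ((c <-> c) -> b), d.
× closes — contains both d and ~d.
All 1 branch closes.
Every branch closed, so the negation is unsatisfiable and the formula is valid.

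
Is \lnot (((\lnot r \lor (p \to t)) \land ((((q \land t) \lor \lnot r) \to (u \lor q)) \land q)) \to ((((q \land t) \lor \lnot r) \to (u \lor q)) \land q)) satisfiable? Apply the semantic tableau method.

Unsatisfiable

Initial set: {\lnot (((\lnot r \lor (p \to t)) \land ((((q \land t) \lor \lnot r) \to (u \lor q)) \land q)) \to ((((q \land t) \lor \lnot r) \to (u \lor q)) \land q))}.
\lnot (((\lnot r \lor (p \to t)) \land ((((q \land t) \lor \lnot r) \to (u \lor q)) \land q)) \to ((((q \land t) \lor \lnot r) \to (u \lor q)) \land q)): α-rule — add ((\lnot r \lor (p \to t)) \land ((((q \land t) \lor \lnot r) \to (u \lor q)) \land q)), \lnot ((((q \land t) \lor \lnot r) \to (u \lor q)) \land q).
((\lnot r \lor (p \to t)) \land ((((q \land t) \lor \lnot r) \to (u \lor q)) \land q)): α-rule — add (\lnot r \lor (p \to t)), ((((q \land t) \lor \lnot r) \to (u \lor q)) \land q).
((((q \land t) \lor \lnot r) \to (u \lor q)) \land q): α-rule — add (((q \land t) \lor \lnot r) \to (u \lor q)), q.
\lnot ((((q \land t) \lor \lnot r) \to (u \lor q)) \land q): β-rule — branch into \lnot (((q \land t) \lor \lnot r) \to (u \lor q))  //  \lnot q.
  branch 1 (add \lnot (((q \land t) \lor \lnot r) \to (u \lor q))):
    \lnot (((q \land t) \lor \lnot r) \to (u \lor q)): α-rule — add ((q \land t) \lor \lnot r), \lnot (u \lor q).
    \lnot (u \lor q): α-rule — add \lnot u, \lnot q.
    × closes — contains both q and \lnot q.
  branch 2 (add \lnot q):
    × closes — contains both q and \lnot q.
All 2 branches close.
Every branch closed; the formula is unsatisfiable.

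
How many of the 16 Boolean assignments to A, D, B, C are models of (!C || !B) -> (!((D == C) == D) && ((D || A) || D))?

Initial set: {((!C || !B) -> (!((D == C) == D) && ((D || A) || D)))}.
((!C || !B) -> (!((D == C) == D) && ((D || A) || D))): β-rule — branch into !(!C || !B)  //  (!((D == C) == D) && ((D || A) || D)).
  branch 1 (add !(!C || !B)):
    !(!C || !B): α-rule — add !!C, !!B.
    ○ open, literals {B=T, C=T}.
  branch 2 (add (!((D == C) == D) && ((D || A) || D))):
    (!((D == C) == D) && ((D || A) || D)): α-rule — add !((D == C) == D), ((D || A) || D).
    !((D == C) == D): β-rule — branch into (D == C), !D  //  !(D == C), D.
      branch 2.1 (add (D == C), !D):
        ((D || A) || D): β-rule — branch into (D || A)  //  D.
          branch 2.1.1 (add (D || A)):
            (D == C): β-rule — branch into D, C  //  !D, !C.
              branch 2.1.1.1 (add D, C):
                × closes — contains both D and !D.
              branch 2.1.1.2 (add !D, !C):
                (D || A): β-rule — branch into D  //  A.
                  branch 2.1.1.2.1 (add D):
                    × closes — contains both D and !D.
                  branch 2.1.1.2.2 (add A):
                    ○ open, literals {A=T, C=F, D=F}.
          branch 2.1.2 (add D):
            × closes — contains both D and !D.
      branch 2.2 (add !(D == C), D):
        ((D || A) || D): β-rule — branch into (D || A)  //  D.
          branch 2.2.1 (add (D || A)):
            !(D == C): β-rule — branch into D, !C  //  !D, C.
              branch 2.2.1.1 (add D, !C):
                (D || A): β-rule — branch into D  //  A.
                  branch 2.2.1.1.1 (add D):
                    ○ open, literals {C=F, D=T}.
                  branch 2.2.1.1.2 (add A):
                    ○ open, literals {A=T, C=F, D=T}.
              branch 2.2.1.2 (add !D, C):
                × closes — contains both D and !D.
          branch 2.2.2 (add D):
            !(D == C): β-rule — branch into D, !C  //  !D, C.
              branch 2.2.2.1 (add D, !C):
                ○ open, literals {C=F, D=T}.
              branch 2.2.2.2 (add !D, C):
                × closes — contains both D and !D.
5 branches closed, 5 open.
Each open branch fixes some atoms; the unmentioned ones are free. Counting distinct full assignments: branch {B=T, C=T} (A, D) contributes 4 new; branch {A=T, C=F, D=F} (B) contributes 2 new; branch {C=F, D=T} (A, B) contributes 4 new; branch {A=T, C=F, D=T} (B) contributes 0 new; branch {C=F, D=T} (A, B) contributes 0 new. Total: 10.

10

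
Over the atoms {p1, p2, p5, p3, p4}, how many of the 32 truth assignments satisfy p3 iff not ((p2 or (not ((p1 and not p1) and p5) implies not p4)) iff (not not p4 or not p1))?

Initial set: {T (p3 iff not ((p2 or (not ((p1 and not p1) and p5) implies not p4)) iff (not not p4 or not p1)))}.
T (p3 iff not ((p2 or (not ((p1 and not p1) and p5) implies not p4)) iff (not not p4 or not p1))): β-rule — branch into T p3, T not ((p2 or (not ((p1 and not p1) and p5) implies not p4)) iff (not not p4 or not p1))  //  F p3, F not ((p2 or (not ((p1 and not p1) and p5) implies not p4)) iff (not not p4 or not p1)).
  branch 1 (add T p3, T not ((p2 or (not ((p1 and not p1) and p5) implies not p4)) iff (not not p4 or not p1))):
    T not ((p2 or (not ((p1 and not p1) and p5) implies not p4)) iff (not not p4 or not p1)): β-rule — branch into T (p2 or (not ((p1 and not p1) and p5) implies not p4)), F (not not p4 or not p1)  //  F (p2 or (not ((p1 and not p1) and p5) implies not p4)), T (not not p4 or not p1).
      branch 1.1 (add T (p2 or (not ((p1 and not p1) and p5) implies not p4)), F (not not p4 or not p1)):
        F (not not p4 or not p1): α-rule — add F not not p4, F not p1.
        F not not p4: drop double negation, giving F p4.
        T (p2 or (not ((p1 and not p1) and p5) implies not p4)): β-rule — branch into T p2  //  T (not ((p1 and not p1) and p5) implies not p4).
          branch 1.1.1 (add T p2):
            ○ open, literals {p1=1, p2=1, p3=1, p4=0}.
          branch 1.1.2 (add T (not ((p1 and not p1) and p5) implies not p4)):
            T (not ((p1 and not p1) and p5) implies not p4): β-rule — branch into F not ((p1 and not p1) and p5)  //  T not p4.
              branch 1.1.2.1 (add F not ((p1 and not p1) and p5)):
                F not ((p1 and not p1) and p5): α-rule — add T (p1 and not p1), T p5.
                T (p1 and not p1): α-rule — add T p1, T not p1.
                × closes — contains both p1 and not p1.
              branch 1.1.2.2 (add T not p4):
                ○ open, literals {p1=1, p3=1, p4=0}.
      branch 1.2 (add F (p2 or (not ((p1 and not p1) and p5) implies not p4)), T (not not p4 or not p1)):
        F (p2 or (not ((p1 and not p1) and p5) implies not p4)): α-rule — add F p2, F (not ((p1 and not p1) and p5) implies not p4).
        F (not ((p1 and not p1) and p5) implies not p4): α-rule — add T not ((p1 and not p1) and p5), F not p4.
        T (not not p4 or not p1): β-rule — branch into T not not p4  //  T not p1.
          branch 1.2.1 (add T not not p4):
            T not not p4: drop double negation, giving T p4.
            T not ((p1 and not p1) and p5): β-rule — branch into F (p1 and not p1)  //  F p5.
              branch 1.2.1.1 (add F (p1 and not p1)):
                F (p1 and not p1): β-rule — branch into F p1  //  F not p1.
                  branch 1.2.1.1.1 (add F p1):
                    ○ open, literals {p1=0, p2=0, p3=1, p4=1}.
                  branch 1.2.1.1.2 (add F not p1):
                    ○ open, literals {p1=1, p2=0, p3=1, p4=1}.
              branch 1.2.1.2 (add F p5):
                ○ open, literals {p2=0, p3=1, p4=1, p5=0}.
          branch 1.2.2 (add T not p1):
            T not ((p1 and not p1) and p5): β-rule — branch into F (p1 and not p1)  //  F p5.
              branch 1.2.2.1 (add F (p1 and not p1)):
                F (p1 and not p1): β-rule — branch into F p1  //  F not p1.
                  branch 1.2.2.1.1 (add F p1):
                    ○ open, literals {p1=0, p2=0, p3=1, p4=1}.
                  branch 1.2.2.1.2 (add F not p1):
                    × closes — contains both p1 and not p1.
              branch 1.2.2.2 (add F p5):
                ○ open, literals {p1=0, p2=0, p3=1, p4=1, p5=0}.
  branch 2 (add F p3, F not ((p2 or (not ((p1 and not p1) and p5) implies not p4)) iff (not not p4 or not p1))):
    F not ((p2 or (not ((p1 and not p1) and p5) implies not p4)) iff (not not p4 or not p1)): β-rule — branch into T (p2 or (not ((p1 and not p1) and p5) implies not p4)), T (not not p4 or not p1)  //  F (p2 or (not ((p1 and not p1) and p5) implies not p4)), F (not not p4 or not p1).
      branch 2.1 (add T (p2 or (not ((p1 and not p1) and p5) implies not p4)), T (not not p4 or not p1)):
        T (p2 or (not ((p1 and not p1) and p5) implies not p4)): β-rule — branch into T p2  //  T (not ((p1 and not p1) and p5) implies not p4).
          branch 2.1.1 (add T p2):
            T (not not p4 or not p1): β-rule — branch into T not not p4  //  T not p1.
              branch 2.1.1.1 (add T not not p4):
                T not not p4: drop double negation, giving T p4.
                ○ open, literals {p2=1, p3=0, p4=1}.
              branch 2.1.1.2 (add T not p1):
                ○ open, literals {p1=0, p2=1, p3=0}.
          branch 2.1.2 (add T (not ((p1 and not p1) and p5) implies not p4)):
            T (not not p4 or not p1): β-rule — branch into T not not p4  //  T not p1.
              branch 2.1.2.1 (add T not not p4):
                T not not p4: drop double negation, giving T p4.
                T (not ((p1 and not p1) and p5) implies not p4): β-rule — branch into F not ((p1 and not p1) and p5)  //  T not p4.
                  branch 2.1.2.1.1 (add F not ((p1 and not p1) and p5)):
                    F not ((p1 and not p1) and p5): α-rule — add T (p1 and not p1), T p5.
                    T (p1 and not p1): α-rule — add T p1, T not p1.
                    × closes — contains both p1 and not p1.
                  branch 2.1.2.1.2 (add T not p4):
                    × closes — contains both p4 and not p4.
              branch 2.1.2.2 (add T not p1):
                T (not ((p1 and not p1) and p5) implies not p4): β-rule — branch into F not ((p1 and not p1) and p5)  //  T not p4.
                  branch 2.1.2.2.1 (add F not ((p1 and not p1) and p5)):
                    F not ((p1 and not p1) and p5): α-rule — add T (p1 and not p1), T p5.
                    T (p1 and not p1): α-rule — add T p1, T not p1.
                    × closes — contains both p1 and not p1.
                  branch 2.1.2.2.2 (add T not p4):
                    ○ open, literals {p1=0, p3=0, p4=0}.
      branch 2.2 (add F (p2 or (not ((p1 and not p1) and p5) implies not p4)), F (not not p4 or not p1)):
        F (p2 or (not ((p1 and not p1) and p5) implies not p4)): α-rule — add F p2, F (not ((p1 and not p1) and p5) implies not p4).
        F (not not p4 or not p1): α-rule — add F not not p4, F not p1.
        F (not ((p1 and not p1) and p5) implies not p4): α-rule — add T not ((p1 and not p1) and p5), F not p4.
        F not not p4: drop double negation, giving F p4.
        × closes — contains both p4 and not p4.
6 branches closed, 10 open.
Each open branch fixes some atoms; the unmentioned ones are free. Counting distinct full assignments: branch {p1=1, p2=1, p3=1, p4=0} (p5) contributes 2 new; branch {p1=1, p3=1, p4=0} (p2, p5) contributes 2 new; branch {p1=0, p2=0, p3=1, p4=1} (p5) contributes 2 new; branch {p1=1, p2=0, p3=1, p4=1} (p5) contributes 2 new; branch {p2=0, p3=1, p4=1, p5=0} (p1) contributes 0 new; branch {p1=0, p2=0, p3=1, p4=1} (p5) contributes 0 new; branch {p1=0, p2=0, p3=1, p4=1, p5=0} (none free) contributes 0 new; branch {p2=1, p3=0, p4=1} (p1, p5) contributes 4 new; branch {p1=0, p2=1, p3=0} (p5, p4) contributes 2 new; branch {p1=0, p3=0, p4=0} (p2, p5) contributes 2 new. Total: 16.

16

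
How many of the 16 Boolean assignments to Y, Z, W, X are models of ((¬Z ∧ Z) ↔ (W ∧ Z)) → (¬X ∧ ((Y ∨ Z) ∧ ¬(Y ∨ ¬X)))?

Initial set: {(((¬Z ∧ Z) ↔ (W ∧ Z)) → (¬X ∧ ((Y ∨ Z) ∧ ¬(Y ∨ ¬X))))}.
(((¬Z ∧ Z) ↔ (W ∧ Z)) → (¬X ∧ ((Y ∨ Z) ∧ ¬(Y ∨ ¬X)))): β-rule — branch into ¬((¬Z ∧ Z) ↔ (W ∧ Z))  //  (¬X ∧ ((Y ∨ Z) ∧ ¬(Y ∨ ¬X))).
  branch 1 (add ¬((¬Z ∧ Z) ↔ (W ∧ Z))):
    ¬((¬Z ∧ Z) ↔ (W ∧ Z)): β-rule — branch into (¬Z ∧ Z), ¬(W ∧ Z)  //  ¬(¬Z ∧ Z), (W ∧ Z).
      branch 1.1 (add (¬Z ∧ Z), ¬(W ∧ Z)):
        (¬Z ∧ Z): α-rule — add ¬Z, Z.
        × closes — contains both Z and ¬Z.
      branch 1.2 (add ¬(¬Z ∧ Z), (W ∧ Z)):
        (W ∧ Z): α-rule — add W, Z.
        ¬(¬Z ∧ Z): β-rule — branch into ¬¬Z  //  ¬Z.
          branch 1.2.1 (add ¬¬Z):
            ○ open, literals {W=T, Z=T}.
          branch 1.2.2 (add ¬Z):
            × closes — contains both Z and ¬Z.
  branch 2 (add (¬X ∧ ((Y ∨ Z) ∧ ¬(Y ∨ ¬X)))):
    (¬X ∧ ((Y ∨ Z) ∧ ¬(Y ∨ ¬X))): α-rule — add ¬X, ((Y ∨ Z) ∧ ¬(Y ∨ ¬X)).
    ((Y ∨ Z) ∧ ¬(Y ∨ ¬X)): α-rule — add (Y ∨ Z), ¬(Y ∨ ¬X).
    ¬(Y ∨ ¬X): α-rule — add ¬Y, ¬¬X.
    × closes — contains both X and ¬X.
3 branches closed, 1 open.
Each open branch fixes some atoms; the unmentioned ones are free. Counting distinct full assignments: branch {W=T, Z=T} (Y, X) contributes 4 new. Total: 4.

4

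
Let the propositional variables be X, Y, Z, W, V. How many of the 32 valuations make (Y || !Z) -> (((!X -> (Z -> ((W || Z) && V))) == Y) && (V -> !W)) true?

Initial set: {((Y || !Z) -> (((!X -> (Z -> ((W || Z) && V))) == Y) && (V -> !W)))}.
((Y || !Z) -> (((!X -> (Z -> ((W || Z) && V))) == Y) && (V -> !W))): β-rule — branch into !(Y || !Z)  //  (((!X -> (Z -> ((W || Z) && V))) == Y) && (V -> !W)).
  branch 1 (add !(Y || !Z)):
    !(Y || !Z): α-rule — add !Y, !!Z.
    ○ open, literals {Y=F, Z=T}.
  branch 2 (add (((!X -> (Z -> ((W || Z) && V))) == Y) && (V -> !W))):
    (((!X -> (Z -> ((W || Z) && V))) == Y) && (V -> !W)): α-rule — add ((!X -> (Z -> ((W || Z) && V))) == Y), (V -> !W).
    ((!X -> (Z -> ((W || Z) && V))) == Y): β-rule — branch into (!X -> (Z -> ((W || Z) && V))), Y  //  !(!X -> (Z -> ((W || Z) && V))), !Y.
      branch 2.1 (add (!X -> (Z -> ((W || Z) && V))), Y):
        (V -> !W): β-rule — branch into !V  //  !W.
          branch 2.1.1 (add !V):
            (!X -> (Z -> ((W || Z) && V))): β-rule — branch into !!X  //  (Z -> ((W || Z) && V)).
              branch 2.1.1.1 (add !!X):
                ○ open, literals {V=F, X=T, Y=T}.
              branch 2.1.1.2 (add (Z -> ((W || Z) && V))):
                (Z -> ((W || Z) && V)): β-rule — branch into !Z  //  ((W || Z) && V).
                  branch 2.1.1.2.1 (add !Z):
                    ○ open, literals {V=F, Y=T, Z=F}.
                  branch 2.1.1.2.2 (add ((W || Z) && V)):
                    ((W || Z) && V): α-rule — add (W || Z), V.
                    × closes — contains both V and !V.
          branch 2.1.2 (add !W):
            (!X -> (Z -> ((W || Z) && V))): β-rule — branch into !!X  //  (Z -> ((W || Z) && V)).
              branch 2.1.2.1 (add !!X):
                ○ open, literals {W=F, X=T, Y=T}.
              branch 2.1.2.2 (add (Z -> ((W || Z) && V))):
                (Z -> ((W || Z) && V)): β-rule — branch into !Z  //  ((W || Z) && V).
                  branch 2.1.2.2.1 (add !Z):
                    ○ open, literals {W=F, Y=T, Z=F}.
                  branch 2.1.2.2.2 (add ((W || Z) && V)):
                    ((W || Z) && V): α-rule — add (W || Z), V.
                    (W || Z): β-rule — branch into W  //  Z.
                      branch 2.1.2.2.2.1 (add W):
                        × closes — contains both W and !W.
                      branch 2.1.2.2.2.2 (add Z):
                        ○ open, literals {V=T, W=F, Y=T, Z=T}.
      branch 2.2 (add !(!X -> (Z -> ((W || Z) && V))), !Y):
        !(!X -> (Z -> ((W || Z) && V))): α-rule — add !X, !(Z -> ((W || Z) && V)).
        !(Z -> ((W || Z) && V)): α-rule — add Z, !((W || Z) && V).
        (V -> !W): β-rule — branch into !V  //  !W.
          branch 2.2.1 (add !V):
            !((W || Z) && V): β-rule — branch into !(W || Z)  //  !V.
              branch 2.2.1.1 (add !(W || Z)):
                !(W || Z): α-rule — add !W, !Z.
                × closes — contains both Z and !Z.
              branch 2.2.1.2 (add !V):
                ○ open, literals {V=F, X=F, Y=F, Z=T}.
          branch 2.2.2 (add !W):
            !((W || Z) && V): β-rule — branch into !(W || Z)  //  !V.
              branch 2.2.2.1 (add !(W || Z)):
                !(W || Z): α-rule — add !W, !Z.
                × closes — contains both Z and !Z.
              branch 2.2.2.2 (add !V):
                ○ open, literals {V=F, W=F, X=F, Y=F, Z=T}.
4 branches closed, 8 open.
Each open branch fixes some atoms; the unmentioned ones are free. Counting distinct full assignments: branch {Y=F, Z=T} (X, W, V) contributes 8 new; branch {V=F, X=T, Y=T} (Z, W) contributes 4 new; branch {V=F, Y=T, Z=F} (X, W) contributes 2 new; branch {W=F, X=T, Y=T} (Z, V) contributes 2 new; branch {W=F, Y=T, Z=F} (X, V) contributes 1 new; branch {V=T, W=F, Y=T, Z=T} (X) contributes 1 new; branch {V=F, X=F, Y=F, Z=T} (W) contributes 0 new; branch {V=F, W=F, X=F, Y=F, Z=T} (none free) contributes 0 new. Total: 18.

18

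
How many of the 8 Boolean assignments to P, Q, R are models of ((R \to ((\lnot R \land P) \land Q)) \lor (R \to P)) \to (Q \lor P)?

7

Initial set: {(((R \to ((\lnot R \land P) \land Q)) \lor (R \to P)) \to (Q \lor P))}.
(((R \to ((\lnot R \land P) \land Q)) \lor (R \to P)) \to (Q \lor P)): β-rule — branch into \lnot ((R \to ((\lnot R \land P) \land Q)) \lor (R \to P))  //  (Q \lor P).
  branch 1 (add \lnot ((R \to ((\lnot R \land P) \land Q)) \lor (R \to P))):
    \lnot ((R \to ((\lnot R \land P) \land Q)) \lor (R \to P)): α-rule — add \lnot (R \to ((\lnot R \land P) \land Q)), \lnot (R \to P).
    \lnot (R \to ((\lnot R \land P) \land Q)): α-rule — add R, \lnot ((\lnot R \land P) \land Q).
    \lnot (R \to P): α-rule — add R, \lnot P.
    \lnot ((\lnot R \land P) \land Q): β-rule — branch into \lnot (\lnot R \land P)  //  \lnot Q.
      branch 1.1 (add \lnot (\lnot R \land P)):
        \lnot (\lnot R \land P): β-rule — branch into \lnot \lnot R  //  \lnot P.
          branch 1.1.1 (add \lnot \lnot R):
            ○ open, literals {P=F, R=T}.
          branch 1.1.2 (add \lnot P):
            ○ open, literals {P=F, R=T}.
      branch 1.2 (add \lnot Q):
        ○ open, literals {P=F, Q=F, R=T}.
  branch 2 (add (Q \lor P)):
    (Q \lor P): β-rule — branch into Q  //  P.
      branch 2.1 (add Q):
        ○ open, literals {Q=T}.
      branch 2.2 (add P):
        ○ open, literals {P=T}.
0 branches closed, 5 open.
Each open branch fixes some atoms; the unmentioned ones are free. Counting distinct full assignments: branch {P=F, R=T} (Q) contributes 2 new; branch {P=F, R=T} (Q) contributes 0 new; branch {P=F, Q=F, R=T} (none free) contributes 0 new; branch {Q=T} (P, R) contributes 3 new; branch {P=T} (Q, R) contributes 2 new. Total: 7.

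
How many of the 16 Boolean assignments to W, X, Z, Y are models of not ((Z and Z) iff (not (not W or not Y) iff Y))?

Initial set: {not ((Z and Z) iff (not (not W or not Y) iff Y))}.
not ((Z and Z) iff (not (not W or not Y) iff Y)): β-rule — branch into (Z and Z), not (not (not W or not Y) iff Y)  //  not (Z and Z), (not (not W or not Y) iff Y).
  branch 1 (add (Z and Z), not (not (not W or not Y) iff Y)):
    (Z and Z): α-rule — add Z, Z.
    not (not (not W or not Y) iff Y): β-rule — branch into not (not W or not Y), not Y  //  not not (not W or not Y), Y.
      branch 1.1 (add not (not W or not Y), not Y):
        not (not W or not Y): α-rule — add not not W, not not Y.
        × closes — contains both Y and not Y.
      branch 1.2 (add not not (not W or not Y), Y):
        not not (not W or not Y): β-rule — branch into not W  //  not Y.
          branch 1.2.1 (add not W):
            ○ open, literals {W=false, Y=true, Z=true}.
          branch 1.2.2 (add not Y):
            × closes — contains both Y and not Y.
  branch 2 (add not (Z and Z), (not (not W or not Y) iff Y)):
    not (Z and Z): β-rule — branch into not Z  //  not Z.
      branch 2.1 (add not Z):
        (not (not W or not Y) iff Y): β-rule — branch into not (not W or not Y), Y  //  not not (not W or not Y), not Y.
          branch 2.1.1 (add not (not W or not Y), Y):
            not (not W or not Y): α-rule — add not not W, not not Y.
            ○ open, literals {W=true, Y=true, Z=false}.
          branch 2.1.2 (add not not (not W or not Y), not Y):
            not not (not W or not Y): β-rule — branch into not W  //  not Y.
              branch 2.1.2.1 (add not W):
                ○ open, literals {W=false, Y=false, Z=false}.
              branch 2.1.2.2 (add not Y):
                ○ open, literals {Y=false, Z=false}.
      branch 2.2 (add not Z):
        (not (not W or not Y) iff Y): β-rule — branch into not (not W or not Y), Y  //  not not (not W or not Y), not Y.
          branch 2.2.1 (add not (not W or not Y), Y):
            not (not W or not Y): α-rule — add not not W, not not Y.
            ○ open, literals {W=true, Y=true, Z=false}.
          branch 2.2.2 (add not not (not W or not Y), not Y):
            not not (not W or not Y): β-rule — branch into not W  //  not Y.
              branch 2.2.2.1 (add not W):
                ○ open, literals {W=false, Y=false, Z=false}.
              branch 2.2.2.2 (add not Y):
                ○ open, literals {Y=false, Z=false}.
2 branches closed, 7 open.
Each open branch fixes some atoms; the unmentioned ones are free. Counting distinct full assignments: branch {W=false, Y=true, Z=true} (X) contributes 2 new; branch {W=true, Y=true, Z=false} (X) contributes 2 new; branch {W=false, Y=false, Z=false} (X) contributes 2 new; branch {Y=false, Z=false} (W, X) contributes 2 new; branch {W=true, Y=true, Z=false} (X) contributes 0 new; branch {W=false, Y=false, Z=false} (X) contributes 0 new; branch {Y=false, Z=false} (W, X) contributes 0 new. Total: 8.

8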